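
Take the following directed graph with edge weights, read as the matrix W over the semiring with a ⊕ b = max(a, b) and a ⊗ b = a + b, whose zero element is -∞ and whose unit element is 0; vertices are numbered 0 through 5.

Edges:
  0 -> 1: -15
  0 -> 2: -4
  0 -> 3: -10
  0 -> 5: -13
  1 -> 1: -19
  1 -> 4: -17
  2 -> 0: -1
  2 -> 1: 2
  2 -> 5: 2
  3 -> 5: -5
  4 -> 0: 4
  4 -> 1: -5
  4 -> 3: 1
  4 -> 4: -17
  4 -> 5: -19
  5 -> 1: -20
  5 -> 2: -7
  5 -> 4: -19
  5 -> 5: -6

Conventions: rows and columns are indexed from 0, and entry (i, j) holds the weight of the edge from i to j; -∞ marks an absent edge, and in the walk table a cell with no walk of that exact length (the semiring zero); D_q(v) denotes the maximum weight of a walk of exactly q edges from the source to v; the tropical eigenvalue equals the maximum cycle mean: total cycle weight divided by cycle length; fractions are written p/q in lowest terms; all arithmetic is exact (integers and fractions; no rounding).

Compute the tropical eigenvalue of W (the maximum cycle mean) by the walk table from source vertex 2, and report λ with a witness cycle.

q=0: [-∞, -∞, 0, -∞, -∞, -∞]
q=1: [-1, 2, -∞, -∞, -∞, 2]
q=2: [-∞, -16, -5, -11, -15, -4]
q=3: [-6, -3, -11, -14, -23, -3]
q=4: [-12, -9, -10, -16, -20, -9]
q=5: [-11, -8, -16, -19, -26, -8]
q=6: [-17, -14, -15, -21, -25, -14]
Optimal cycle mean attained by: cycle 0->2->0, total (-4) + (-1), length 2.
Answer: λ = -5/2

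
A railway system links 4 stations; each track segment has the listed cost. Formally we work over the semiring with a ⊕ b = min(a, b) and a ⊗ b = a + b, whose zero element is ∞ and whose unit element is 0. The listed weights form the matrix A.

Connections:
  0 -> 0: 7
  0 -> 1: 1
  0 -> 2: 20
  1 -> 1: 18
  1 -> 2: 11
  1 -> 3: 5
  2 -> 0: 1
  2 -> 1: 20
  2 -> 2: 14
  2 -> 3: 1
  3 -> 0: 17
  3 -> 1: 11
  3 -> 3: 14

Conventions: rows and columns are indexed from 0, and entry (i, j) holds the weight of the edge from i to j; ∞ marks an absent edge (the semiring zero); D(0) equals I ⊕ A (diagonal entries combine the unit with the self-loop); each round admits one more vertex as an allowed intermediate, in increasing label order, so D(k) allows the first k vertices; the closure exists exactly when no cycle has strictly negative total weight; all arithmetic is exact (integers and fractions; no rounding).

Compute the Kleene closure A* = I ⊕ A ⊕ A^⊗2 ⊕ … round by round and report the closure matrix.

D(0):
  [0, 1, 20, ∞]
  [∞, 0, 11, 5]
  [1, 20, 0, 1]
  [17, 11, ∞, 0]
D(1):
  [0, 1, 20, ∞]
  [∞, 0, 11, 5]
  [1, 2, 0, 1]
  [17, 11, 37, 0]
D(2):
  [0, 1, 12, 6]
  [∞, 0, 11, 5]
  [1, 2, 0, 1]
  [17, 11, 22, 0]
D(3):
  [0, 1, 12, 6]
  [12, 0, 11, 5]
  [1, 2, 0, 1]
  [17, 11, 22, 0]
D(4):
  [0, 1, 12, 6]
  [12, 0, 11, 5]
  [1, 2, 0, 1]
  [17, 11, 22, 0]
Answer: A* = [[0, 1, 12, 6], [12, 0, 11, 5], [1, 2, 0, 1], [17, 11, 22, 0]]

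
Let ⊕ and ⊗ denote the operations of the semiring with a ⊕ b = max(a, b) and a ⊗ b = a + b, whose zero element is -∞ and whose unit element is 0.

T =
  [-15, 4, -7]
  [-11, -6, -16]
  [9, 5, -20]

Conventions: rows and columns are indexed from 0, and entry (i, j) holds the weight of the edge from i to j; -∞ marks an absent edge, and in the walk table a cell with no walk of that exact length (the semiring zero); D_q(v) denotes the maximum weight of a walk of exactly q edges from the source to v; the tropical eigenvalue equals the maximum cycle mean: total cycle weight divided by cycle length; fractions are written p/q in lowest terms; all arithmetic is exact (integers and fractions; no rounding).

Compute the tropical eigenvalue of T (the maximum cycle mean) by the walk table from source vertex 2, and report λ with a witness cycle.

q=0: [-∞, -∞, 0]
q=1: [9, 5, -20]
q=2: [-6, 13, 2]
q=3: [11, 7, -3]
Optimal cycle mean attained by: cycle 0->2->0, total (-7) + 9, length 2.
Answer: λ = 1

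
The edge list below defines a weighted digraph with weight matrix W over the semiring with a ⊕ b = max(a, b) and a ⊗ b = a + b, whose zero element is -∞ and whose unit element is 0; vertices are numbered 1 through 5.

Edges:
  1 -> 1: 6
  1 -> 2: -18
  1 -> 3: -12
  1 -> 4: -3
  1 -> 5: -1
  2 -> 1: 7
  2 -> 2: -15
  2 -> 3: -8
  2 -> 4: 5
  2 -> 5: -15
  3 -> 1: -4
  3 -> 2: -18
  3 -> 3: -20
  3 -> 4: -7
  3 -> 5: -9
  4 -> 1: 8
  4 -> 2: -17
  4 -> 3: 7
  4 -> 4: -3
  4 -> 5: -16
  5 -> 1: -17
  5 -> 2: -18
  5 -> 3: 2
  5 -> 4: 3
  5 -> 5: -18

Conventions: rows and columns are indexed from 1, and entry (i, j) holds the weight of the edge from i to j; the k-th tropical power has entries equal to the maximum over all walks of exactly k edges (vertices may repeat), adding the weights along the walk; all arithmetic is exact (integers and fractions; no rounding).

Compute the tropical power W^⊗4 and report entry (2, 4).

W^⊗2:
  [12, -12, 4, 3, 5]
  [13, -11, 12, 4, 6]
  [2, -22, 0, -6, -5]
  [14, -10, 4, 5, 7]
  [11, -14, 10, 0, -7]
W^⊗3:
  [18, -6, 10, 9, 11]
  [19, -5, 11, 10, 12]
  [8, -16, 1, -1, 1]
  [20, -4, 12, 11, 13]
  [17, -7, 7, 8, 10]
W^⊗4:
  [24, 0, 16, 15, 17]
  [25, 1, 17, 16, 18]
  [14, -10, 6, 5, 7]
  [26, 2, 18, 17, 19]
  [23, -1, 15, 14, 16]
Key observation: the optimum is the walk 2->1->1->1->4, with weight 7 + 6 + 6 + (-3) = 16.
Optimal value attained by: walk 2->1->1->1->4.
Answer: (W^⊗4)[2][4] = 16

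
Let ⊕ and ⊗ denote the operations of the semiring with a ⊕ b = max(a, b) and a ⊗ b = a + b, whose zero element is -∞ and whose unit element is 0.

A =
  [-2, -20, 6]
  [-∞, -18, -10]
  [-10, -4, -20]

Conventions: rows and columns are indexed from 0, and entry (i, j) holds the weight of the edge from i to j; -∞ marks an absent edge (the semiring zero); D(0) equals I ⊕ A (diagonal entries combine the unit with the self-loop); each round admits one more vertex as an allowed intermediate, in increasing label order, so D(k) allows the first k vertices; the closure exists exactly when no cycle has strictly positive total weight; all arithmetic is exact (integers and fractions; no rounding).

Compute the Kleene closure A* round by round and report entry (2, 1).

D(0):
  [0, -20, 6]
  [-∞, 0, -10]
  [-10, -4, 0]
D(1):
  [0, -20, 6]
  [-∞, 0, -10]
  [-10, -4, 0]
D(2):
  [0, -20, 6]
  [-∞, 0, -10]
  [-10, -4, 0]
D(3):
  [0, 2, 6]
  [-20, 0, -10]
  [-10, -4, 0]
Answer: A*[2][1] = -4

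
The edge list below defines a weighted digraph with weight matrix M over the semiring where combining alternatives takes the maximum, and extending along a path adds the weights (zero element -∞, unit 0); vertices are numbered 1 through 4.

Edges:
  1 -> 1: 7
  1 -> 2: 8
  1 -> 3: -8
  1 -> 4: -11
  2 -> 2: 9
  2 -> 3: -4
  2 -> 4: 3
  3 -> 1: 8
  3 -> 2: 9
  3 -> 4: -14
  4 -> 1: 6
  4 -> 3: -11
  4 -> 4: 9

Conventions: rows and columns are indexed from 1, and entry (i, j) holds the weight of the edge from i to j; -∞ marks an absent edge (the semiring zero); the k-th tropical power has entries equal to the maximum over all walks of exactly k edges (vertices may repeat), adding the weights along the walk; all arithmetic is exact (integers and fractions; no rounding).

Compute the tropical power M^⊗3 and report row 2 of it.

M^⊗2:
  [14, 17, 4, 11]
  [9, 18, 5, 12]
  [15, 18, 5, 12]
  [15, 14, -2, 18]
M^⊗3:
  [21, 26, 13, 20]
  [18, 27, 14, 21]
  [22, 27, 14, 21]
  [24, 23, 10, 27]
Answer: row 2 of M^⊗3 = [18, 27, 14, 21]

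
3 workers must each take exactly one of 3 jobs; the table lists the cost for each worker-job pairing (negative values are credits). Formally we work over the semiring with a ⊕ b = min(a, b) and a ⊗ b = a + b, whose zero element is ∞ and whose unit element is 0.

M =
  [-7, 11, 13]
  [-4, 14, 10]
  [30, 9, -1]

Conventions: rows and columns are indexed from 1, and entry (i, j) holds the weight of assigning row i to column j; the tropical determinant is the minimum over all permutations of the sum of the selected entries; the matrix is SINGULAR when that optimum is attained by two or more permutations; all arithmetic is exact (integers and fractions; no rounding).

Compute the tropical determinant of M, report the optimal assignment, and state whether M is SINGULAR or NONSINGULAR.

σ = (1, 2, 3): (-7) + 14 + (-1) = 6
σ = (1, 3, 2): (-7) + 10 + 9 = 12
σ = (2, 1, 3): 11 + (-4) + (-1) = 6
σ = (2, 3, 1): 11 + 10 + 30 = 51
σ = (3, 1, 2): 13 + (-4) + 9 = 18
σ = (3, 2, 1): 13 + 14 + 30 = 57
Optimal value attained by: σ = (1, 2, 3).
Answer: det⊕(M) = 6; verdict: SINGULAR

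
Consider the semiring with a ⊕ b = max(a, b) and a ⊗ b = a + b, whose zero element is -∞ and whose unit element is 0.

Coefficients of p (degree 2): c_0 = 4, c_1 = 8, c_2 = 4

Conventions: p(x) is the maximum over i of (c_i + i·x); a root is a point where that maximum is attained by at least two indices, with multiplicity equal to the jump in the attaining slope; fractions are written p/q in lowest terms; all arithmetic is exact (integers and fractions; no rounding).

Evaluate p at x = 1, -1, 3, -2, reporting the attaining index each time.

p(1) = max(4+0·1=4, 8+1·1=9, 4+2·1=6) = 9 (attained by i=1)
p(-1) = max(4+0·(-1)=4, 8+1·(-1)=7, 4+2·(-1)=2) = 7 (attained by i=1)
p(3) = max(4+0·3=4, 8+1·3=11, 4+2·3=10) = 11 (attained by i=1)
p(-2) = max(4+0·(-2)=4, 8+1·(-2)=6, 4+2·(-2)=0) = 6 (attained by i=1)
Answer: p(1) = 9; p(-1) = 7; p(3) = 11; p(-2) = 6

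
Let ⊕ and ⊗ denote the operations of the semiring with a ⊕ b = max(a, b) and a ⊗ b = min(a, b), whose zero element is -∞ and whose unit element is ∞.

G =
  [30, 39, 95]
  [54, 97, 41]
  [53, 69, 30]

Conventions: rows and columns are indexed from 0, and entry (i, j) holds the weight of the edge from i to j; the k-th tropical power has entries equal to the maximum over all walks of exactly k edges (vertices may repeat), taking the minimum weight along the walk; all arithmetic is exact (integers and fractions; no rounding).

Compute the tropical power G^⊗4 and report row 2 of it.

G^⊗2:
  [53, 69, 39]
  [54, 97, 54]
  [54, 69, 53]
G^⊗3:
  [54, 69, 53]
  [54, 97, 54]
  [54, 69, 54]
G^⊗4:
  [54, 69, 54]
  [54, 97, 54]
  [54, 69, 54]
Answer: row 2 of G^⊗4 = [54, 69, 54]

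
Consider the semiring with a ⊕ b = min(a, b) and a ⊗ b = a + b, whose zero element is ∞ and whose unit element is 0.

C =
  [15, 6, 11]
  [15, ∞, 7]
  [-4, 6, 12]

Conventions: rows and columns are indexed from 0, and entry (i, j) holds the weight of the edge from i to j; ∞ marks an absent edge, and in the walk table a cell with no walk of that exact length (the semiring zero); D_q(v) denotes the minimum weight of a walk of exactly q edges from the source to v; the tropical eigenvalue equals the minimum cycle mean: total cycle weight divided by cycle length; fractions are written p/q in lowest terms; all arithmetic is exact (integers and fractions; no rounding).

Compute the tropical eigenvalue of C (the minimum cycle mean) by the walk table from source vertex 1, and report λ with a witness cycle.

q=0: [∞, 0, ∞]
q=1: [15, ∞, 7]
q=2: [3, 13, 19]
q=3: [15, 9, 14]
Optimal cycle mean attained by: cycle 0->1->2->0, total 6 + 7 + (-4), length 3.
Answer: λ = 3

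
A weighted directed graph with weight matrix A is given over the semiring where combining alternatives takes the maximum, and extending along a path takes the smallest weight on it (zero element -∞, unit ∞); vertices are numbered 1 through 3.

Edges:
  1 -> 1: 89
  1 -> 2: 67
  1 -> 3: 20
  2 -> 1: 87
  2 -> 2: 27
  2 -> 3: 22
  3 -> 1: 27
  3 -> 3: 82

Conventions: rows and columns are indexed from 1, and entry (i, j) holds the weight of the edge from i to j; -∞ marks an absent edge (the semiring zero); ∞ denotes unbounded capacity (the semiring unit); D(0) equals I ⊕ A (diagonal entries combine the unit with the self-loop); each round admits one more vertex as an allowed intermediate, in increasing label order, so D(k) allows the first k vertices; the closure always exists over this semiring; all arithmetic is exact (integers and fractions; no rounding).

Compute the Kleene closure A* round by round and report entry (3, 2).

D(0):
  [∞, 67, 20]
  [87, ∞, 22]
  [27, -∞, ∞]
D(1):
  [∞, 67, 20]
  [87, ∞, 22]
  [27, 27, ∞]
D(2):
  [∞, 67, 22]
  [87, ∞, 22]
  [27, 27, ∞]
D(3):
  [∞, 67, 22]
  [87, ∞, 22]
  [27, 27, ∞]
Answer: A*[3][2] = 27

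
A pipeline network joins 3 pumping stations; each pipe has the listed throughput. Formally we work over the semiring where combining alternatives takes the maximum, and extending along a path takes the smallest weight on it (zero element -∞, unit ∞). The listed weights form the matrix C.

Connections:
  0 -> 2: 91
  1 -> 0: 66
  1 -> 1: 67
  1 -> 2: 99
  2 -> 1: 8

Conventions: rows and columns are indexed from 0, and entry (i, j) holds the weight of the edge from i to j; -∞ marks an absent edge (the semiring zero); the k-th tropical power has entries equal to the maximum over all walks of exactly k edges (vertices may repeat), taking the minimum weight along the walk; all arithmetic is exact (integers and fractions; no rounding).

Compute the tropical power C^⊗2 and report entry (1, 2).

C^⊗2:
  [-∞, 8, -∞]
  [66, 67, 67]
  [8, 8, 8]
Key observation: the optimum is the walk 1->1->2, with weight 67 min 99 = 67.
Optimal value attained by: walk 1->1->2.
Answer: (C^⊗2)[1][2] = 67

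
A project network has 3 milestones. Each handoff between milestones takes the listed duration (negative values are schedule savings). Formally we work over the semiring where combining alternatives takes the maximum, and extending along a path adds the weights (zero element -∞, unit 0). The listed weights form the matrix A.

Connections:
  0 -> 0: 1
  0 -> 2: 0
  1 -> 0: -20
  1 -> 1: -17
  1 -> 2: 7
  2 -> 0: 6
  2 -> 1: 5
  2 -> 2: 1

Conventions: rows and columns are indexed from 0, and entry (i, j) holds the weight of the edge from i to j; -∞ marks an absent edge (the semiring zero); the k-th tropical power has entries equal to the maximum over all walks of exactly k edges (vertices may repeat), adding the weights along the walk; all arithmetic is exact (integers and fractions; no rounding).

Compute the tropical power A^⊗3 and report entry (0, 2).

A^⊗2:
  [6, 5, 1]
  [13, 12, 8]
  [7, 6, 12]
A^⊗3:
  [7, 6, 12]
  [14, 13, 19]
  [18, 17, 13]
Key observation: the optimum is the walk 0->2->1->2, with weight 0 + 5 + 7 = 12.
Optimal value attained by: walk 0->2->1->2.
Answer: (A^⊗3)[0][2] = 12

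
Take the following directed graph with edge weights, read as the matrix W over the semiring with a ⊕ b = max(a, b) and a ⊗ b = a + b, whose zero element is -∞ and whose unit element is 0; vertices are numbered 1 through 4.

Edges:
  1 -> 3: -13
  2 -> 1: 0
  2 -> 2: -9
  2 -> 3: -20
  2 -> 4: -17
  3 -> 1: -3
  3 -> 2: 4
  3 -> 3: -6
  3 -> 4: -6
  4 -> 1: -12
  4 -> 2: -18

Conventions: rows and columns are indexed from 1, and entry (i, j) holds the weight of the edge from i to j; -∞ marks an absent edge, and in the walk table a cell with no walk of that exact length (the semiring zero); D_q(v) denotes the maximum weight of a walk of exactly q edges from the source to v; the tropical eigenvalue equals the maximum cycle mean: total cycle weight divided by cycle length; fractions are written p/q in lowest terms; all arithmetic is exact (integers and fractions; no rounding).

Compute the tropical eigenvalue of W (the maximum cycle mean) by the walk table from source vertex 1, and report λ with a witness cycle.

q=0: [0, -∞, -∞, -∞]
q=1: [-∞, -∞, -13, -∞]
q=2: [-16, -9, -19, -19]
q=3: [-9, -15, -25, -25]
q=4: [-15, -21, -22, -31]
Optimal cycle mean attained by: cycle 1->3->2->1, total (-13) + 4 + 0, length 3.
Answer: λ = -3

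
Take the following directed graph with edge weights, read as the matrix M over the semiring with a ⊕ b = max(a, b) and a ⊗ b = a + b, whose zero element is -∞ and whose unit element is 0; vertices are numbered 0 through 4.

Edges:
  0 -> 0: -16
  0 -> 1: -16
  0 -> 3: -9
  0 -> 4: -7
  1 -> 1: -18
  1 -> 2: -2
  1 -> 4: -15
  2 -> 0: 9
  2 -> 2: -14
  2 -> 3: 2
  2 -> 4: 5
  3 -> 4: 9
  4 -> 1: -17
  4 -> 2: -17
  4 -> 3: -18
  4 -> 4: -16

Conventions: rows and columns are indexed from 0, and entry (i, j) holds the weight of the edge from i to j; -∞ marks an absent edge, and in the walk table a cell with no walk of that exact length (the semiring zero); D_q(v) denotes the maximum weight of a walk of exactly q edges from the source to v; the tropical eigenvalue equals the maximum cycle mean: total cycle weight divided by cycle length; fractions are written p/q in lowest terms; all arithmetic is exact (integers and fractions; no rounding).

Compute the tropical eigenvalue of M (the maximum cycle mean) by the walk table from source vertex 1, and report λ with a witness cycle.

q=0: [-∞, 0, -∞, -∞, -∞]
q=1: [-∞, -18, -2, -∞, -15]
q=2: [7, -32, -16, 0, 3]
q=3: [-7, -9, -14, -2, 9]
q=4: [-5, -8, -8, -9, 7]
q=5: [1, -10, -10, -6, 0]
Optimal cycle mean attained by: cycle 0->3->4->1->2->0, total (-9) + 9 + (-17) + (-2) + 9, length 5.
Answer: λ = -2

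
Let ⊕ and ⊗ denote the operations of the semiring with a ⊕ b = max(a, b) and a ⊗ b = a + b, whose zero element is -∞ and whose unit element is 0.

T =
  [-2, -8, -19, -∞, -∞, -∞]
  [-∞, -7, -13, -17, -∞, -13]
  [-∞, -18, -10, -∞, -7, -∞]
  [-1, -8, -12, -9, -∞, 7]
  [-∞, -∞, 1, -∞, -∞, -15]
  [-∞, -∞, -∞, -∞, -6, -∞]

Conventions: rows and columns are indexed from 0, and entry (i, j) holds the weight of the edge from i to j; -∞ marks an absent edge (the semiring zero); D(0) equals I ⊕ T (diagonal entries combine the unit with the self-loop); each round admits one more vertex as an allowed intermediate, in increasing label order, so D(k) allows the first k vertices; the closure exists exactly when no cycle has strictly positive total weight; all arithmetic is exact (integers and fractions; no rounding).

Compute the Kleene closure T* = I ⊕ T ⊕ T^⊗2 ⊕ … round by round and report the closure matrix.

D(0):
  [0, -8, -19, -∞, -∞, -∞]
  [-∞, 0, -13, -17, -∞, -13]
  [-∞, -18, 0, -∞, -7, -∞]
  [-1, -8, -12, 0, -∞, 7]
  [-∞, -∞, 1, -∞, 0, -15]
  [-∞, -∞, -∞, -∞, -6, 0]
D(1):
  [0, -8, -19, -∞, -∞, -∞]
  [-∞, 0, -13, -17, -∞, -13]
  [-∞, -18, 0, -∞, -7, -∞]
  [-1, -8, -12, 0, -∞, 7]
  [-∞, -∞, 1, -∞, 0, -15]
  [-∞, -∞, -∞, -∞, -6, 0]
D(2):
  [0, -8, -19, -25, -∞, -21]
  [-∞, 0, -13, -17, -∞, -13]
  [-∞, -18, 0, -35, -7, -31]
  [-1, -8, -12, 0, -∞, 7]
  [-∞, -∞, 1, -∞, 0, -15]
  [-∞, -∞, -∞, -∞, -6, 0]
D(3):
  [0, -8, -19, -25, -26, -21]
  [-∞, 0, -13, -17, -20, -13]
  [-∞, -18, 0, -35, -7, -31]
  [-1, -8, -12, 0, -19, 7]
  [-∞, -17, 1, -34, 0, -15]
  [-∞, -∞, -∞, -∞, -6, 0]
D(4):
  [0, -8, -19, -25, -26, -18]
  [-18, 0, -13, -17, -20, -10]
  [-36, -18, 0, -35, -7, -28]
  [-1, -8, -12, 0, -19, 7]
  [-35, -17, 1, -34, 0, -15]
  [-∞, -∞, -∞, -∞, -6, 0]
D(5):
  [0, -8, -19, -25, -26, -18]
  [-18, 0, -13, -17, -20, -10]
  [-36, -18, 0, -35, -7, -22]
  [-1, -8, -12, 0, -19, 7]
  [-35, -17, 1, -34, 0, -15]
  [-41, -23, -5, -40, -6, 0]
D(6):
  [0, -8, -19, -25, -24, -18]
  [-18, 0, -13, -17, -16, -10]
  [-36, -18, 0, -35, -7, -22]
  [-1, -8, 2, 0, 1, 7]
  [-35, -17, 1, -34, 0, -15]
  [-41, -23, -5, -40, -6, 0]
Answer: T* = [[0, -8, -19, -25, -24, -18], [-18, 0, -13, -17, -16, -10], [-36, -18, 0, -35, -7, -22], [-1, -8, 2, 0, 1, 7], [-35, -17, 1, -34, 0, -15], [-41, -23, -5, -40, -6, 0]]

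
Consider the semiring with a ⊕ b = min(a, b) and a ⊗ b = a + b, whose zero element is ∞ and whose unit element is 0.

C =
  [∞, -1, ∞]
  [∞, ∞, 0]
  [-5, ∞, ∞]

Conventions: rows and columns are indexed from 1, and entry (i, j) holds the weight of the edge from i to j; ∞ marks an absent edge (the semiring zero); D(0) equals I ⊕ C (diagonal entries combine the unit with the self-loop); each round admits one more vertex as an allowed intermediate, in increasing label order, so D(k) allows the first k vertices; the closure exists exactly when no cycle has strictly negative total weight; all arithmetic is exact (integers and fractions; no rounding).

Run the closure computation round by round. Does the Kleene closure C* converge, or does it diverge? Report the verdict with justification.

D(0):
  [0, -1, ∞]
  [∞, 0, 0]
  [-5, ∞, 0]
D(1):
  [0, -1, ∞]
  [∞, 0, 0]
  [-5, -6, 0]
Detection: at round 2, diagonal entry (3, 3) turns strictly negative.
Key observation: the cycle 3->1->2->3 has total weight (-5) + (-1) + 0, which is strictly negative.
Answer: DIVERGES — negative cycle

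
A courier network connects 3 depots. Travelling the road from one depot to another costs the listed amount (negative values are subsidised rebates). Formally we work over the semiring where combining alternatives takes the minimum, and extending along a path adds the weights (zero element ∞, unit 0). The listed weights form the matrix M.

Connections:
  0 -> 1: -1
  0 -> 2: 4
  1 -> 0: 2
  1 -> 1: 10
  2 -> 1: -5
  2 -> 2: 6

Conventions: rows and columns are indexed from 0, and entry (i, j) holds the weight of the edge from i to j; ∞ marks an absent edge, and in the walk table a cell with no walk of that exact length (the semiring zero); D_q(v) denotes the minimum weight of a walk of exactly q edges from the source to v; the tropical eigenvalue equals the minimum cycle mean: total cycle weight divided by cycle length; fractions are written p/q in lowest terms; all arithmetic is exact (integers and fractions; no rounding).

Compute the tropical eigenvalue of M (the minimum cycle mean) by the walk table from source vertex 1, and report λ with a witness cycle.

q=0: [∞, 0, ∞]
q=1: [2, 10, ∞]
q=2: [12, 1, 6]
q=3: [3, 1, 12]
Optimal cycle mean attained by: cycle 0->2->1->0, total 4 + (-5) + 2, length 3.
Answer: λ = 1/3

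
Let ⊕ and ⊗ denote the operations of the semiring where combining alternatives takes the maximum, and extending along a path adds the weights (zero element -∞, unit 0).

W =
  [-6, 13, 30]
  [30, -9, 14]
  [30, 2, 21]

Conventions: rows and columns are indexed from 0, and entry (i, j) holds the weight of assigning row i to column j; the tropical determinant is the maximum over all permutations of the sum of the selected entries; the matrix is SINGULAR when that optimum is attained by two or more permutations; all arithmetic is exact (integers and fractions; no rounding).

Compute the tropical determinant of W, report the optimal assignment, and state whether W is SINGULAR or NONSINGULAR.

σ = (0, 1, 2): (-6) + (-9) + 21 = 6
σ = (0, 2, 1): (-6) + 14 + 2 = 10
σ = (1, 0, 2): 13 + 30 + 21 = 64
σ = (1, 2, 0): 13 + 14 + 30 = 57
σ = (2, 0, 1): 30 + 30 + 2 = 62
σ = (2, 1, 0): 30 + (-9) + 30 = 51
Optimal value attained by: σ = (1, 0, 2).
Answer: det⊕(W) = 64; verdict: NONSINGULAR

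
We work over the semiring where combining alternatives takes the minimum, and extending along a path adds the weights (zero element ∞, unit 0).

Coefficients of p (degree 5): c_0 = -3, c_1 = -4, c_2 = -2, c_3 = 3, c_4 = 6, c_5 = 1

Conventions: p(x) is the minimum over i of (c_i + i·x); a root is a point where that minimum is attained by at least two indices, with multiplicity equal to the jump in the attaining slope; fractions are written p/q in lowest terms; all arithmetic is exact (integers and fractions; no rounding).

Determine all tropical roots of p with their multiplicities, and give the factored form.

hull edge (i=0, c=-3) to (i=1, c=-4): slope -1, span 1
hull edge (i=1, c=-4) to (i=5, c=1): slope 5/4, span 4
Factored form: p(x) = 1 ⊗ (x ⊕ (-5/4)) ⊗ (x ⊕ (-5/4)) ⊗ (x ⊕ (-5/4)) ⊗ (x ⊕ (-5/4)) ⊗ (x ⊕ 1)
Answer: roots = -5/4 (mult 4), 1 (mult 1)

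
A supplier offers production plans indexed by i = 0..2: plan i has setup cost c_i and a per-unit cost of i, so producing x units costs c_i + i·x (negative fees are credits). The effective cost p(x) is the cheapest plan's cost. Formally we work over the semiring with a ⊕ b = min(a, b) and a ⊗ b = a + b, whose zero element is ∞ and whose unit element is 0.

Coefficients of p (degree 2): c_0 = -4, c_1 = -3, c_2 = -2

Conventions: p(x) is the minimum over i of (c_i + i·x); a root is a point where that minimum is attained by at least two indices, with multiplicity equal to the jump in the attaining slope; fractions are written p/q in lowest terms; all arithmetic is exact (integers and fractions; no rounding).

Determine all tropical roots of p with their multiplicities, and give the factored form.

hull edge (i=0, c=-4) to (i=2, c=-2): slope 1, span 2
Factored form: p(x) = -2 ⊗ (x ⊕ (-1)) ⊗ (x ⊕ (-1))
Answer: roots = -1 (mult 2)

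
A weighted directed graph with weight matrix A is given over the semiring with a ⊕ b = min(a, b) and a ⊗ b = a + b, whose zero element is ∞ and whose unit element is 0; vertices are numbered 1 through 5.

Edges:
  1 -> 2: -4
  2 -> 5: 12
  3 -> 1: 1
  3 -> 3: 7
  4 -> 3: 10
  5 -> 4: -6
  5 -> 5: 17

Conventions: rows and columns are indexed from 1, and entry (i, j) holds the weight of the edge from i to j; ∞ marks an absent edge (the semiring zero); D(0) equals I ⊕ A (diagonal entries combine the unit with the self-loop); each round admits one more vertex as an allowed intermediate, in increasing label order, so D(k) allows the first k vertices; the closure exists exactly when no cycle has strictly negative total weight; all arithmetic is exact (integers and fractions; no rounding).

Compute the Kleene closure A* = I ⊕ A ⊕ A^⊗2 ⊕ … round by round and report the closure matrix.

D(0):
  [0, -4, ∞, ∞, ∞]
  [∞, 0, ∞, ∞, 12]
  [1, ∞, 0, ∞, ∞]
  [∞, ∞, 10, 0, ∞]
  [∞, ∞, ∞, -6, 0]
D(1):
  [0, -4, ∞, ∞, ∞]
  [∞, 0, ∞, ∞, 12]
  [1, -3, 0, ∞, ∞]
  [∞, ∞, 10, 0, ∞]
  [∞, ∞, ∞, -6, 0]
D(2):
  [0, -4, ∞, ∞, 8]
  [∞, 0, ∞, ∞, 12]
  [1, -3, 0, ∞, 9]
  [∞, ∞, 10, 0, ∞]
  [∞, ∞, ∞, -6, 0]
D(3):
  [0, -4, ∞, ∞, 8]
  [∞, 0, ∞, ∞, 12]
  [1, -3, 0, ∞, 9]
  [11, 7, 10, 0, 19]
  [∞, ∞, ∞, -6, 0]
D(4):
  [0, -4, ∞, ∞, 8]
  [∞, 0, ∞, ∞, 12]
  [1, -3, 0, ∞, 9]
  [11, 7, 10, 0, 19]
  [5, 1, 4, -6, 0]
D(5):
  [0, -4, 12, 2, 8]
  [17, 0, 16, 6, 12]
  [1, -3, 0, 3, 9]
  [11, 7, 10, 0, 19]
  [5, 1, 4, -6, 0]
Answer: A* = [[0, -4, 12, 2, 8], [17, 0, 16, 6, 12], [1, -3, 0, 3, 9], [11, 7, 10, 0, 19], [5, 1, 4, -6, 0]]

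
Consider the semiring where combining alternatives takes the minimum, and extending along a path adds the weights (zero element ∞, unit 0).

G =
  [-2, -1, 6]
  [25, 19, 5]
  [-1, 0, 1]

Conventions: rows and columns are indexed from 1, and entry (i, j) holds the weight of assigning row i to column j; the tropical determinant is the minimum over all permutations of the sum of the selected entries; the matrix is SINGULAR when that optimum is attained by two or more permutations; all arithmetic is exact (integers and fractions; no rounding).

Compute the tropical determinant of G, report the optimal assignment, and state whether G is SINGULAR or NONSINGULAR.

σ = (1, 2, 3): (-2) + 19 + 1 = 18
σ = (1, 3, 2): (-2) + 5 + 0 = 3
σ = (2, 1, 3): (-1) + 25 + 1 = 25
σ = (2, 3, 1): (-1) + 5 + (-1) = 3
σ = (3, 1, 2): 6 + 25 + 0 = 31
σ = (3, 2, 1): 6 + 19 + (-1) = 24
Optimal value attained by: σ = (1, 3, 2).
Answer: det⊕(G) = 3; verdict: SINGULAR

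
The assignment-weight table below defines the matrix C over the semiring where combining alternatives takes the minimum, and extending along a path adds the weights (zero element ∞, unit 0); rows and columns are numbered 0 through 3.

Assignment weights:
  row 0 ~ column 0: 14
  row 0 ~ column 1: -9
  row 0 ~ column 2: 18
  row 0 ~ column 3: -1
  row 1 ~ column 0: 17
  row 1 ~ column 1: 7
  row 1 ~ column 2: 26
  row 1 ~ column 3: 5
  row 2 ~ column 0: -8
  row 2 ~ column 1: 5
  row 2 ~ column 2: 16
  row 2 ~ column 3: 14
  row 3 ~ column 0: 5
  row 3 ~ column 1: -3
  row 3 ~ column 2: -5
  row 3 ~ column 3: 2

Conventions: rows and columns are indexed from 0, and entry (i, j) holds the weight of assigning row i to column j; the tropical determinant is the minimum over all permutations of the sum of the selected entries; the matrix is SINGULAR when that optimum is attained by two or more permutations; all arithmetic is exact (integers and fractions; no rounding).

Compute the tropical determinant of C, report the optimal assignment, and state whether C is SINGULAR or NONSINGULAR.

σ = (0, 1, 2, 3): 14 + 7 + 16 + 2 = 39
σ = (0, 1, 3, 2): 14 + 7 + 14 + (-5) = 30
σ = (0, 2, 1, 3): 14 + 26 + 5 + 2 = 47
σ = (0, 2, 3, 1): 14 + 26 + 14 + (-3) = 51
σ = (0, 3, 1, 2): 14 + 5 + 5 + (-5) = 19
σ = (0, 3, 2, 1): 14 + 5 + 16 + (-3) = 32
σ = (1, 0, 2, 3): (-9) + 17 + 16 + 2 = 26
σ = (1, 0, 3, 2): (-9) + 17 + 14 + (-5) = 17
σ = (1, 2, 0, 3): (-9) + 26 + (-8) + 2 = 11
σ = (1, 2, 3, 0): (-9) + 26 + 14 + 5 = 36
σ = (1, 3, 0, 2): (-9) + 5 + (-8) + (-5) = -17
σ = (1, 3, 2, 0): (-9) + 5 + 16 + 5 = 17
σ = (2, 0, 1, 3): 18 + 17 + 5 + 2 = 42
σ = (2, 0, 3, 1): 18 + 17 + 14 + (-3) = 46
σ = (2, 1, 0, 3): 18 + 7 + (-8) + 2 = 19
σ = (2, 1, 3, 0): 18 + 7 + 14 + 5 = 44
σ = (2, 3, 0, 1): 18 + 5 + (-8) + (-3) = 12
σ = (2, 3, 1, 0): 18 + 5 + 5 + 5 = 33
σ = (3, 0, 1, 2): (-1) + 17 + 5 + (-5) = 16
σ = (3, 0, 2, 1): (-1) + 17 + 16 + (-3) = 29
σ = (3, 1, 0, 2): (-1) + 7 + (-8) + (-5) = -7
σ = (3, 1, 2, 0): (-1) + 7 + 16 + 5 = 27
σ = (3, 2, 0, 1): (-1) + 26 + (-8) + (-3) = 14
σ = (3, 2, 1, 0): (-1) + 26 + 5 + 5 = 35
Optimal value attained by: σ = (1, 3, 0, 2).
Answer: det⊕(C) = -17; verdict: NONSINGULAR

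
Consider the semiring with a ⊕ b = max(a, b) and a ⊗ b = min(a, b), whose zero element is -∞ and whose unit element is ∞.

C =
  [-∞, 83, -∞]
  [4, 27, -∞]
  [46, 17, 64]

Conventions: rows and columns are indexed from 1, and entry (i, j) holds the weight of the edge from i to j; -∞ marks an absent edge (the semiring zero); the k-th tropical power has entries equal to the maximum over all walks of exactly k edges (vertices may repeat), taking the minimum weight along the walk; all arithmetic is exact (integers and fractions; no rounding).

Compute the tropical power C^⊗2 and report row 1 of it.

C^⊗2:
  [4, 27, -∞]
  [4, 27, -∞]
  [46, 46, 64]
Answer: row 1 of C^⊗2 = [4, 27, -∞]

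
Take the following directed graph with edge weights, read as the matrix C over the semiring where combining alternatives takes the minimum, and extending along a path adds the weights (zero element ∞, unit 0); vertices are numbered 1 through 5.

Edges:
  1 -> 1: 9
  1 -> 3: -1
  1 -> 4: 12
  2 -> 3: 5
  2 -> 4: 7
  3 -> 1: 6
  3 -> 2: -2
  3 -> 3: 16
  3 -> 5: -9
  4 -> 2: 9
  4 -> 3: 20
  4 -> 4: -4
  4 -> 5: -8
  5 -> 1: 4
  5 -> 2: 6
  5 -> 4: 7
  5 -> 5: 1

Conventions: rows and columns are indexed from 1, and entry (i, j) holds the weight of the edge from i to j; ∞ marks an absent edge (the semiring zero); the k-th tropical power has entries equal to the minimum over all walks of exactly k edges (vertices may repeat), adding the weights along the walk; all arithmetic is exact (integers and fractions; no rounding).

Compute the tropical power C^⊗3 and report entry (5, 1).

C^⊗2:
  [5, -3, 8, 8, -10]
  [11, 3, 21, 3, -4]
  [-5, -3, 3, -2, -8]
  [-4, -2, 14, -8, -12]
  [5, 7, 3, 3, -1]
C^⊗3:
  [-6, -4, 2, -3, -9]
  [0, 2, 8, -1, -5]
  [-4, -2, -6, -6, -10]
  [-8, -6, -5, -12, -16]
  [3, 1, 4, -1, -6]
Key observation: the optimum is the walk 5->4->5->1, with weight 7 + (-8) + 4 = 3.
Optimal value attained by: walk 5->4->5->1.
Answer: (C^⊗3)[5][1] = 3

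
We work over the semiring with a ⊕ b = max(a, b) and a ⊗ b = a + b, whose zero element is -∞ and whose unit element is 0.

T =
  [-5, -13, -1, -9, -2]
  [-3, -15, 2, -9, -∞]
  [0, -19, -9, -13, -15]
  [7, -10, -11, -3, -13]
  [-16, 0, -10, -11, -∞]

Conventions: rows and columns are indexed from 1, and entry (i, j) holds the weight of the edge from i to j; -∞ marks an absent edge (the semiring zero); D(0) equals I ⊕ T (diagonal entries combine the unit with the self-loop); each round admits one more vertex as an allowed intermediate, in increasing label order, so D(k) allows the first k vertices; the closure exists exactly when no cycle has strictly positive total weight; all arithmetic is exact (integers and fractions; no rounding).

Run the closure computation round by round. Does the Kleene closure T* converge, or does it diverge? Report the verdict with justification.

D(0):
  [0, -13, -1, -9, -2]
  [-3, 0, 2, -9, -∞]
  [0, -19, 0, -13, -15]
  [7, -10, -11, 0, -13]
  [-16, 0, -10, -11, 0]
D(1):
  [0, -13, -1, -9, -2]
  [-3, 0, 2, -9, -5]
  [0, -13, 0, -9, -2]
  [7, -6, 6, 0, 5]
  [-16, 0, -10, -11, 0]
D(2):
  [0, -13, -1, -9, -2]
  [-3, 0, 2, -9, -5]
  [0, -13, 0, -9, -2]
  [7, -6, 6, 0, 5]
  [-3, 0, 2, -9, 0]
D(3):
  [0, -13, -1, -9, -2]
  [2, 0, 2, -7, 0]
  [0, -13, 0, -9, -2]
  [7, -6, 6, 0, 5]
  [2, 0, 2, -7, 0]
D(4):
  [0, -13, -1, -9, -2]
  [2, 0, 2, -7, 0]
  [0, -13, 0, -9, -2]
  [7, -6, 6, 0, 5]
  [2, 0, 2, -7, 0]
D(5):
  [0, -2, 0, -9, -2]
  [2, 0, 2, -7, 0]
  [0, -2, 0, -9, -2]
  [7, 5, 7, 0, 5]
  [2, 0, 2, -7, 0]
Key observation: every diagonal entry stays at the unit through all rounds, so no improving cycle exists.
Answer: CONVERGES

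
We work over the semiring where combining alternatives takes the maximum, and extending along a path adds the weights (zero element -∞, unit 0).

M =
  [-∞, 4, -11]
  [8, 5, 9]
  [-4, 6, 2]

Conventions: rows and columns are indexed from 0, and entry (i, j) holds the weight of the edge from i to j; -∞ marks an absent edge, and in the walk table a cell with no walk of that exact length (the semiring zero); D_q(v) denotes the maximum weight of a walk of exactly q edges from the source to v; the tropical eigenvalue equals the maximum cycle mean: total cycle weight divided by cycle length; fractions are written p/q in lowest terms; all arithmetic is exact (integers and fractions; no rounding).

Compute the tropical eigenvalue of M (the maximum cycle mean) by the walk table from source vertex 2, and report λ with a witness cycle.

q=0: [-∞, -∞, 0]
q=1: [-4, 6, 2]
q=2: [14, 11, 15]
q=3: [19, 21, 20]
Optimal cycle mean attained by: cycle 1->2->1, total 9 + 6, length 2.
Answer: λ = 15/2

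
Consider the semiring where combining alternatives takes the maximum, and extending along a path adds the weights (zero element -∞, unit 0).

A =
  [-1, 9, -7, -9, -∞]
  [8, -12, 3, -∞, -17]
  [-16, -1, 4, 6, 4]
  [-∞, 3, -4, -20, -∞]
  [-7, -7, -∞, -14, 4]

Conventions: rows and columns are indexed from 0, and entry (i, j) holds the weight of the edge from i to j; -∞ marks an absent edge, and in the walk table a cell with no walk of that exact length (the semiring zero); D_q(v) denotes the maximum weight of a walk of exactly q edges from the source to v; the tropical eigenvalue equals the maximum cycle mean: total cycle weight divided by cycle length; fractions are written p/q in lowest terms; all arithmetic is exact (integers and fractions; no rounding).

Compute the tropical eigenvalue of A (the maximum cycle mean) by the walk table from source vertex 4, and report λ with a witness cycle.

q=0: [-∞, -∞, -∞, -∞, 0]
q=1: [-7, -7, -∞, -14, 4]
q=2: [1, 2, -4, -10, 8]
q=3: [10, 10, 5, 2, 12]
q=4: [18, 19, 13, 11, 16]
q=5: [27, 27, 22, 19, 20]
Optimal cycle mean attained by: cycle 0->1->0, total 9 + 8, length 2.
Answer: λ = 17/2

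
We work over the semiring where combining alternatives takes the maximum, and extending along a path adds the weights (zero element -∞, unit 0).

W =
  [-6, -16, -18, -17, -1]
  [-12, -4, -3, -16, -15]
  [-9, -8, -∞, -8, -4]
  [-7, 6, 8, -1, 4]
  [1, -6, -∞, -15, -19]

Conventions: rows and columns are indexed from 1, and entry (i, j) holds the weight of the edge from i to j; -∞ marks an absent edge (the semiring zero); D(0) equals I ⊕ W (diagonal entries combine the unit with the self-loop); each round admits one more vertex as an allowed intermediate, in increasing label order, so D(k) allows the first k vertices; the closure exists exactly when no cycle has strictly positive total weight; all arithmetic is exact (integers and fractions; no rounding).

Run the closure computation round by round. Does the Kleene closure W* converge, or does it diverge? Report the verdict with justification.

D(0):
  [0, -16, -18, -17, -1]
  [-12, 0, -3, -16, -15]
  [-9, -8, 0, -8, -4]
  [-7, 6, 8, 0, 4]
  [1, -6, -∞, -15, 0]
D(1):
  [0, -16, -18, -17, -1]
  [-12, 0, -3, -16, -13]
  [-9, -8, 0, -8, -4]
  [-7, 6, 8, 0, 4]
  [1, -6, -17, -15, 0]
D(2):
  [0, -16, -18, -17, -1]
  [-12, 0, -3, -16, -13]
  [-9, -8, 0, -8, -4]
  [-6, 6, 8, 0, 4]
  [1, -6, -9, -15, 0]
D(3):
  [0, -16, -18, -17, -1]
  [-12, 0, -3, -11, -7]
  [-9, -8, 0, -8, -4]
  [-1, 6, 8, 0, 4]
  [1, -6, -9, -15, 0]
D(4):
  [0, -11, -9, -17, -1]
  [-12, 0, -3, -11, -7]
  [-9, -2, 0, -8, -4]
  [-1, 6, 8, 0, 4]
  [1, -6, -7, -15, 0]
D(5):
  [0, -7, -8, -16, -1]
  [-6, 0, -3, -11, -7]
  [-3, -2, 0, -8, -4]
  [5, 6, 8, 0, 4]
  [1, -6, -7, -15, 0]
Key observation: every diagonal entry stays at the unit through all rounds, so no improving cycle exists.
Answer: CONVERGES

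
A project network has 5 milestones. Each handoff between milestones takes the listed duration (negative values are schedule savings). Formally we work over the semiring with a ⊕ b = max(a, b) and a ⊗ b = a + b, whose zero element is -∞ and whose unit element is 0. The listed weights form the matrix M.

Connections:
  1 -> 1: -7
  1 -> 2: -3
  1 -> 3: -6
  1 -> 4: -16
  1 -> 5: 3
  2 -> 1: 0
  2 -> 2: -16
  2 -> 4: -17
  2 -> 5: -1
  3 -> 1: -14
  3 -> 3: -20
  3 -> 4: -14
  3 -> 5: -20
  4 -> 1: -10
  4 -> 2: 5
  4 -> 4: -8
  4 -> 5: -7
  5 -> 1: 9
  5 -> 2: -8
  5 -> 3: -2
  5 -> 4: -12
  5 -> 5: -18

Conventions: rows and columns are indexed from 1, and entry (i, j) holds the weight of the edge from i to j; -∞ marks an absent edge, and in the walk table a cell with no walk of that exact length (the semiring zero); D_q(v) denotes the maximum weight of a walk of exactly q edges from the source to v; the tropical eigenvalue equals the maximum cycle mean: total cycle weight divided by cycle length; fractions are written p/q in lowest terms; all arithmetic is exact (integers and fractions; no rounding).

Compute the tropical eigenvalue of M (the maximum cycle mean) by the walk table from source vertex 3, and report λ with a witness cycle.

q=0: [-∞, -∞, 0, -∞, -∞]
q=1: [-14, -∞, -20, -14, -20]
q=2: [-11, -9, -20, -22, -11]
q=3: [-2, -14, -13, -23, -8]
q=4: [1, -5, -8, -18, 1]
q=5: [10, -2, -1, -11, 4]
Optimal cycle mean attained by: cycle 1->5->1, total 3 + 9, length 2.
Answer: λ = 6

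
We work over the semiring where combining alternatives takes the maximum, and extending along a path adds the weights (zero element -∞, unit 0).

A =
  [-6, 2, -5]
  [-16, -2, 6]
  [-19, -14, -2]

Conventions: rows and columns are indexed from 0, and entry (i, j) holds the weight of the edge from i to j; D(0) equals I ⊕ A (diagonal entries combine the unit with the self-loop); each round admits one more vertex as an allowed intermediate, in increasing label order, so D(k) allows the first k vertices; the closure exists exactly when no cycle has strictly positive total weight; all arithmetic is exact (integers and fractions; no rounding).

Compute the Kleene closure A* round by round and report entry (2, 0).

D(0):
  [0, 2, -5]
  [-16, 0, 6]
  [-19, -14, 0]
D(1):
  [0, 2, -5]
  [-16, 0, 6]
  [-19, -14, 0]
D(2):
  [0, 2, 8]
  [-16, 0, 6]
  [-19, -14, 0]
D(3):
  [0, 2, 8]
  [-13, 0, 6]
  [-19, -14, 0]
Answer: A*[2][0] = -19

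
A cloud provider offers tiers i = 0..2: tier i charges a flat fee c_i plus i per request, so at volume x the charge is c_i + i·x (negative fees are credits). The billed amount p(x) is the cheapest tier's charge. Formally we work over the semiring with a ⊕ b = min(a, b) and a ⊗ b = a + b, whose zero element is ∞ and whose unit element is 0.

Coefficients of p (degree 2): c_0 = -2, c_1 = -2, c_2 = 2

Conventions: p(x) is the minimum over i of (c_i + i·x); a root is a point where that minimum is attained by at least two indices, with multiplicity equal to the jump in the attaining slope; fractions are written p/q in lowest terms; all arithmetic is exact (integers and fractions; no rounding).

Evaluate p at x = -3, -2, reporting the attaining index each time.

p(-3) = min(-2+0·(-3)=-2, -2+1·(-3)=-5, 2+2·(-3)=-4) = -5 (attained by i=1)
p(-2) = min(-2+0·(-2)=-2, -2+1·(-2)=-4, 2+2·(-2)=-2) = -4 (attained by i=1)
Answer: p(-3) = -5; p(-2) = -4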